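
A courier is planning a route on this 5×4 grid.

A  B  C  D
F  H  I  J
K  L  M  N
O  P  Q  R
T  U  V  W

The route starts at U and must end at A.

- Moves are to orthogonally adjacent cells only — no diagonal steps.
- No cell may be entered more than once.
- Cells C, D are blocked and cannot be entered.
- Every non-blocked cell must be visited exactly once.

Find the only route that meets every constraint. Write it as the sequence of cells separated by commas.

U, T, O, P, Q, V, W, R, N, J, I, M, L, K, F, H, B, A

Need to visit all 18 open cells exactly once, starting at U and ending at A.
Cell T has only two open neighbours (O and U), so the path must pass straight through it: one of those is the cell it's entered from and the other is where it exits.
Route from U: left to T, up to O, 2× right (reaching Q), down to V, right to W, 3× up (reaching J), left to I, down to M, 2× left (reaching K), up to F, right to H, up to B, left to A — 17 moves in all.
Check: all 18 open cells covered.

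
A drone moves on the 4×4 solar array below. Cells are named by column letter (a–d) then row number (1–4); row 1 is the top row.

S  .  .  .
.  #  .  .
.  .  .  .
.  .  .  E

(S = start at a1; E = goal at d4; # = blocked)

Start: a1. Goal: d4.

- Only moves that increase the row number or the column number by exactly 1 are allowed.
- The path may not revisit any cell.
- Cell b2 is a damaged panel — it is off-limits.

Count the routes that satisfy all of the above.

8

A right/down-only route from a1 to d4 makes exactly 3 down-moves and 3 right-moves in some order.
With no other constraints that would be C(6,3) = 20 routes.
Subtract routes through each blocked cell (inclusion–exclusion for overlaps): − through b2: 12 → 8.
That gives 8 routes.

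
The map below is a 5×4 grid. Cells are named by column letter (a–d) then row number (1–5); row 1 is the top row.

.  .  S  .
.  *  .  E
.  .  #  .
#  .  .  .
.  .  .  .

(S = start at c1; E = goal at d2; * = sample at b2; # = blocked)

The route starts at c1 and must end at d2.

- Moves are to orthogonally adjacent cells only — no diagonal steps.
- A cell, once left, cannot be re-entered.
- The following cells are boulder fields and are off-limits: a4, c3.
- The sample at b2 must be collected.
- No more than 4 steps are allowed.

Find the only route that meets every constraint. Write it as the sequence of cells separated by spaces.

The 4-move cap with required stops at b2 leaves no slack for detours.
Route from c1: left to b1, down to b2, 2× right (reaching d2) — 4 moves in all.
Check: all required cells visited; 4 ≤ 4 moves.

c1 b1 b2 c2 d2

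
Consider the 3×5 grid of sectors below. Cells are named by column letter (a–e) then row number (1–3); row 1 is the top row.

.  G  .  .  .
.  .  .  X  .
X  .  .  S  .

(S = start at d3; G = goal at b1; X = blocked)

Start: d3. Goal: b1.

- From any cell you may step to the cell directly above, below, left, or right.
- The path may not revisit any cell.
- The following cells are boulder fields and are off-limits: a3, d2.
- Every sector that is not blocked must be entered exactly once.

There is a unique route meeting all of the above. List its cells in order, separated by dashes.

Need to visit all 13 open cells exactly once, starting at d3 and ending at b1.
Cell a2 has only two open neighbours (a1 and b2), so the path must pass straight through it: one of those is the cell it's entered from and the other is where it exits.
Route from d3: right 1 to e3, up 2 to e1, left 2 to c1, down 2 to c3, left 1 to b3, up 1 to b2, left 1 to a2, up 1 to a1, right 1 to b1 — 12 moves in all.
Check: all 13 open cells covered.

d3 - e3 - e2 - e1 - d1 - c1 - c2 - c3 - b3 - b2 - a2 - a1 - b1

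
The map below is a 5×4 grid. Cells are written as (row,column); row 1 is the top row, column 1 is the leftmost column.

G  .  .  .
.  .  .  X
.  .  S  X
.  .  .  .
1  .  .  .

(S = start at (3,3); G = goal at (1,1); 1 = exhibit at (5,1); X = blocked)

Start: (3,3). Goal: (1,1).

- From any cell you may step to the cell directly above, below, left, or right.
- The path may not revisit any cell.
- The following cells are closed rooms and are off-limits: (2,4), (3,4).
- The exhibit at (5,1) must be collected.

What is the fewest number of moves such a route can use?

Any route passes through (5,1) somewhere between (3,3) and (1,1). Summing Manhattan distances along the two legs ((3,3) → (5,1) → (1,1)) gives a lower bound of 4 + 4 = 8 moves.
A route of 8 moves achieves this: (3,3) → (4,3) → (5,3) → (5,2) → (5,1) → (4,1) → (3,1) → (2,1) → (1,1).
Since 8 matches the lower bound, it is optimal.

8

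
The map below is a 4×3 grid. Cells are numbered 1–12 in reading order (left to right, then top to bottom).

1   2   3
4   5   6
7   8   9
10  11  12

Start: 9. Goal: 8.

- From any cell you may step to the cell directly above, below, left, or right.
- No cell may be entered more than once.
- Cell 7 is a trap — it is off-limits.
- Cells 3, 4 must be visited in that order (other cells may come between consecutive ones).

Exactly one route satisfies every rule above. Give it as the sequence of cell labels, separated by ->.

9 -> 6 -> 3 -> 2 -> 1 -> 4 -> 5 -> 8

The waypoints must appear in the order 3, 4, with no cell reused.
Route from 9: 2× up (reaching 3), 2× left (reaching 1), down to 4, right to 5, down to 8 — 7 moves in all.
Check: order respected (3 at step 2, 4 at step 5).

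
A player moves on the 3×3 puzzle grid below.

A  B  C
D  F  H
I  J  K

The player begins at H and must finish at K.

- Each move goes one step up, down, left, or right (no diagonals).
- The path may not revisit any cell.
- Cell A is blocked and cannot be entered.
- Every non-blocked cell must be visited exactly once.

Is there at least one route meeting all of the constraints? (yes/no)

One route that works: H → C → B → F → D → I → J → K.

yes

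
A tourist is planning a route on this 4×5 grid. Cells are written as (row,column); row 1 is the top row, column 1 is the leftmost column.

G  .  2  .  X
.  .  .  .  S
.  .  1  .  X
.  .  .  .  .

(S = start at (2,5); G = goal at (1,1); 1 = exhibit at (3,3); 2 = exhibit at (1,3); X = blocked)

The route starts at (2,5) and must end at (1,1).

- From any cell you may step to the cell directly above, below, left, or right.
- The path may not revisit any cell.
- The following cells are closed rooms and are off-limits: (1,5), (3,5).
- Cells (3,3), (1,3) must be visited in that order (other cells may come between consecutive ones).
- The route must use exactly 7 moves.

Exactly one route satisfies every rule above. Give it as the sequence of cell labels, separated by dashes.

(2,5) - (2,4) - (3,4) - (3,3) - (2,3) - (1,3) - (1,2) - (1,1)

The waypoints must appear in the order (3,3), (1,3), with no cell reused.
Route from (2,5): left 1 to (2,4), down 1 to (3,4), left 1 to (3,3), up 2 to (1,3), left 2 to (1,1) — 7 moves in all.
Check: order respected (1 at step 3, 2 at step 5); 7 moves as required.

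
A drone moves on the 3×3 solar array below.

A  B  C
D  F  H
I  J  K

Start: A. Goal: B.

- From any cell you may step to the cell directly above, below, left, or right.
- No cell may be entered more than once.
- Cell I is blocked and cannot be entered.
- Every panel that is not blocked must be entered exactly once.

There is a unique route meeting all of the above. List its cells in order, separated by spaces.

A D F J K H C B

Need to visit all 8 open cells exactly once, starting at A and ending at B.
Cell D has only two open neighbours (A and F), so the path must pass straight through it: one of those is the cell it's entered from and the other is where it exits.
Route from A: down to D, right to F, down to J, right to K, 2× up (reaching C), left to B — 7 moves in all.
Check: all 8 open cells covered.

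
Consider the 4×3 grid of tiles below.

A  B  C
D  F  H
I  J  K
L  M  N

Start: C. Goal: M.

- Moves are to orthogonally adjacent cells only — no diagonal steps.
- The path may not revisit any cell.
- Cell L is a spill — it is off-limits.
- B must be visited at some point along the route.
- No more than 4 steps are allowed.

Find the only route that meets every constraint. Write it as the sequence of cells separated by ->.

C -> B -> F -> J -> M

The budget equals the shortest possible length, so every move has to be on a shortest route through the required cells.
Route from C: left 1 to B, down 3 to M — 4 moves in all.
Check: all required cells visited; 4 ≤ 4 moves.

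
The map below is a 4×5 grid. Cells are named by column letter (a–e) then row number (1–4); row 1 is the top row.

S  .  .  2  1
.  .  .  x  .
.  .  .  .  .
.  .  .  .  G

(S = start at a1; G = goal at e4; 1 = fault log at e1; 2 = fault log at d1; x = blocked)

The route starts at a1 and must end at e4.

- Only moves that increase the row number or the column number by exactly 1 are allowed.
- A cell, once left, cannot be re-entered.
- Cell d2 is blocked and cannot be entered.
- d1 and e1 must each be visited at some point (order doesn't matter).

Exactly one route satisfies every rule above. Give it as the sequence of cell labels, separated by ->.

Moves only go right or down, so the column and row indices never decrease.
Route from a1: 4× right (reaching e1), 3× down (reaching e4) — 7 moves in all.
Check: all required cells visited.

a1 -> b1 -> c1 -> d1 -> e1 -> e2 -> e3 -> e4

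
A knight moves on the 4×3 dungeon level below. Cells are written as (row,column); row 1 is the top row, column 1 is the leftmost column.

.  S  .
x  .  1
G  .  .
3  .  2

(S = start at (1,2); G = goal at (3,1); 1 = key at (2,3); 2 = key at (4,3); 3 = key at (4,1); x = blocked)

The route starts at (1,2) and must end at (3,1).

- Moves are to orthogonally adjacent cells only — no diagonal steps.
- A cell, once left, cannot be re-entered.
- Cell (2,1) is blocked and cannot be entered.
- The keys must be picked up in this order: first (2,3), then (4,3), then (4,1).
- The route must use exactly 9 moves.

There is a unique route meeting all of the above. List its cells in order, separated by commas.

(1,2), (1,3), (2,3), (2,2), (3,2), (3,3), (4,3), (4,2), (4,1), (3,1)

The waypoints must appear in the order (2,3), (4,3), (4,1), with no cell reused.
Route from (1,2): right to (1,3), down to (2,3), left to (2,2), down to (3,2), right to (3,3), down to (4,3), 2× left (reaching (4,1)), up to (3,1) — 9 moves in all.
Check: order respected (1 at step 2, 2 at step 6, 3 at step 8); 9 moves as required.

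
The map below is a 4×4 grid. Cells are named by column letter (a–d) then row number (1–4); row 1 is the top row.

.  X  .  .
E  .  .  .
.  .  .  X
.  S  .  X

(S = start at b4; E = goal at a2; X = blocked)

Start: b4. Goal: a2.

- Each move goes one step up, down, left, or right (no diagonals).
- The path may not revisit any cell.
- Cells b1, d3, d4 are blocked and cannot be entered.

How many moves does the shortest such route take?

3

The Manhattan distance from b4 to a2 is |4−2| + |2−1| = 3, so at least 3 moves are needed.
A route of 3 moves achieves this: b4 → b3 → b2 → a2.
Since 3 matches the lower bound, it is optimal.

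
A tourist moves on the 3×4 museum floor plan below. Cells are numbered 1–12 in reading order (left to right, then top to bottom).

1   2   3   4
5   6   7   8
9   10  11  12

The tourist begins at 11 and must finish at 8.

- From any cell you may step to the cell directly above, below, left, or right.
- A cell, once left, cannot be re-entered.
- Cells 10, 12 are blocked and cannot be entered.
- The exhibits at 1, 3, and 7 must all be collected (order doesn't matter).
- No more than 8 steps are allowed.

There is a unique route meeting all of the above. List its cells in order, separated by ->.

11 -> 7 -> 6 -> 5 -> 1 -> 2 -> 3 -> 4 -> 8

The budget equals the shortest possible length, so every move has to be on a shortest route through the required cells.
Route from 11: up 1 to 7, left 2 to 5, up 1 to 1, right 3 to 4, down 1 to 8 — 8 moves in all.
Check: all required cells visited; 8 ≤ 8 moves.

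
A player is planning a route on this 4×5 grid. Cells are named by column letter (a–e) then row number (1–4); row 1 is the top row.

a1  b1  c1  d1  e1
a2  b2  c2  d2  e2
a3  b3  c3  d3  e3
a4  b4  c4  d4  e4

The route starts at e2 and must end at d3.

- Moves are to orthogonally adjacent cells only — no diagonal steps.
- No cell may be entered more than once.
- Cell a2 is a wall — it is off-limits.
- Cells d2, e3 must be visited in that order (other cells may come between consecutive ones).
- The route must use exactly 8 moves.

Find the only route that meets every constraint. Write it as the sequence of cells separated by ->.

The waypoints must appear in the order d2, e3, with no cell reused.
Route from e2: 2× left (reaching c2), 2× down (reaching c4), 2× right (reaching e4), up to e3, left to d3 — 8 moves in all.
Check: order respected (d2 at step 1, e3 at step 7); 8 moves as required.

e2 -> d2 -> c2 -> c3 -> c4 -> d4 -> e4 -> e3 -> d3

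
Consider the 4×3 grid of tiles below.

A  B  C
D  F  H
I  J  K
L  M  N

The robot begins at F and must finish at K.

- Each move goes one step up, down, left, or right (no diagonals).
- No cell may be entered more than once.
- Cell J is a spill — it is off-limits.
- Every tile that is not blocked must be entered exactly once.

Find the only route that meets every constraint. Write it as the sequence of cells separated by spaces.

F H C B A D I L M N K

Need to visit all 11 open cells exactly once, starting at F and ending at K.
Cell I has only two open neighbours (D and L), so the path must pass straight through it: one of those is the cell it's entered from and the other is where it exits.
Route from F: right to H, up to C, 2× left (reaching A), 3× down (reaching L), 2× right (reaching N), up to K — 10 moves in all.
Check: all 11 open cells covered.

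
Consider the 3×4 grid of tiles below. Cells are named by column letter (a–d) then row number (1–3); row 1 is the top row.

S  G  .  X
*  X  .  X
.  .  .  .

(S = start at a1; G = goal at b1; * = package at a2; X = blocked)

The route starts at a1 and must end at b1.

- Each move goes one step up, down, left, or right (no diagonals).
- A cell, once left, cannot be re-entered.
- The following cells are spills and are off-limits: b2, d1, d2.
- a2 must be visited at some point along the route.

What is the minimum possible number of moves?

Any route passes through a2 somewhere between a1 and b1. Summing Manhattan distances along the two legs (a1 → a2 → b1) gives a lower bound of 1 + 2 = 3 moves.
The shortest route satisfying every rule uses 7 moves: a1 → a2 → a3 → b3 → c3 → c2 → c1 → b1.
The bound of 3 isn't tight here; checking systematically, no route of length 3 through 6 satisfies every constraint (on a 4-connected grid the length of any start-to-goal walk has the same parity as the Manhattan bound, so only lengths 3, 5, 7, … need checking), so 7 is the minimum.

7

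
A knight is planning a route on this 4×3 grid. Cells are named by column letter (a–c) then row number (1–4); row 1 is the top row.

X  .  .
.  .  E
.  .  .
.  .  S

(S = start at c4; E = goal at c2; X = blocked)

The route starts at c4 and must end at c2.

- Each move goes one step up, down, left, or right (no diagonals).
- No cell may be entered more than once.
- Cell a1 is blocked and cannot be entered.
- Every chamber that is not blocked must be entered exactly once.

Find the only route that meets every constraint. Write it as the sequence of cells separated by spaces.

c4 c3 b3 b4 a4 a3 a2 b2 b1 c1 c2

Need to visit all 11 open cells exactly once, starting at c4 and ending at c2.
Cell a2 has only two open neighbours (a3 and b2), so the path must pass straight through it: one of those is the cell it's entered from and the other is where it exits.
Route from c4: up 1 to c3, left 1 to b3, down 1 to b4, left 1 to a4, up 2 to a2, right 1 to b2, up 1 to b1, right 1 to c1, down 1 to c2 — 10 moves in all.
Check: all 11 open cells covered.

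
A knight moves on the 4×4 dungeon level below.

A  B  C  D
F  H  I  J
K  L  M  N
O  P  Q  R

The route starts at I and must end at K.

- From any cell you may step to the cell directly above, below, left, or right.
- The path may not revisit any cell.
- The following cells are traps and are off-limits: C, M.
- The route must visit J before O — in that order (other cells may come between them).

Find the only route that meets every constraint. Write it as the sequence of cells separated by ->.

The waypoints must appear in the order J, O, with no cell reused.
Route from I: right 1 to J, down 2 to R, left 3 to O, up 1 to K — 7 moves in all.
Check: order respected (J at step 1, O at step 6).

I -> J -> N -> R -> Q -> P -> O -> K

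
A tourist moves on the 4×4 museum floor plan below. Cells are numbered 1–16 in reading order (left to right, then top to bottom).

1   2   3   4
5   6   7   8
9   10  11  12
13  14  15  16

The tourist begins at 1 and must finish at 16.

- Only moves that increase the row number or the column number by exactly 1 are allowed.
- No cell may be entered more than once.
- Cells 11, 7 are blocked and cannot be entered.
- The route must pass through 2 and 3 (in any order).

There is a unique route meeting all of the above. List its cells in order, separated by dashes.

1 - 2 - 3 - 4 - 8 - 12 - 16

Moves only go right or down, so the column and row indices never decrease.
Route from 1: right 3 to 4, down 3 to 16 — 6 moves in all.
Check: all required cells visited.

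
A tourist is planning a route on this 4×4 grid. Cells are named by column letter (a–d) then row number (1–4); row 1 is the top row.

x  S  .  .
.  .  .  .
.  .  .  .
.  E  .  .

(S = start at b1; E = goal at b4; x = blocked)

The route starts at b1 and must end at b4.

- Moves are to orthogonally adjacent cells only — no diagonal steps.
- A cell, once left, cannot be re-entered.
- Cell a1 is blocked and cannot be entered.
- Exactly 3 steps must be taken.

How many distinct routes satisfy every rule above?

1

Need simple routes of exactly 3 moves from b1 to b4 (Manhattan distance 3, so 0 moves are spent on a detour and 0 undoing it).
Enumerating: b1 b2 b3 b4.
That gives 1 route.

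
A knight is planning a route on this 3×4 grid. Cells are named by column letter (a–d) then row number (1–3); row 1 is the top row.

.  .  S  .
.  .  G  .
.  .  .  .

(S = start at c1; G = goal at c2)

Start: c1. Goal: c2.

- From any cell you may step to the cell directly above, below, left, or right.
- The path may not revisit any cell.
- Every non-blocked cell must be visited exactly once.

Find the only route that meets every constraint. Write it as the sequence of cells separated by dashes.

c1 - d1 - d2 - d3 - c3 - b3 - a3 - a2 - a1 - b1 - b2 - c2

Need to visit all 12 open cells exactly once, starting at c1 and ending at c2.
Route from c1: right to d1, 2× down (reaching d3), 3× left (reaching a3), 2× up (reaching a1), right to b1, down to b2, right to c2 — 11 moves in all.
Check: all 12 open cells covered.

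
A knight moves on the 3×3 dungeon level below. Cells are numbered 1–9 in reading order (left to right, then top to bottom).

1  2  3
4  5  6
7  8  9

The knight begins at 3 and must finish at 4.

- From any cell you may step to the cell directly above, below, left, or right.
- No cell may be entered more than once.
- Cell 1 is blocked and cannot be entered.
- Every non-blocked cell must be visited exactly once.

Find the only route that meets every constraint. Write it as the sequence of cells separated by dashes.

3 - 2 - 5 - 6 - 9 - 8 - 7 - 4

Need to visit all 8 open cells exactly once, starting at 3 and ending at 4.
Route from 3: left 1 to 2, down 1 to 5, right 1 to 6, down 1 to 9, left 2 to 7, up 1 to 4 — 7 moves in all.
Check: all 8 open cells covered.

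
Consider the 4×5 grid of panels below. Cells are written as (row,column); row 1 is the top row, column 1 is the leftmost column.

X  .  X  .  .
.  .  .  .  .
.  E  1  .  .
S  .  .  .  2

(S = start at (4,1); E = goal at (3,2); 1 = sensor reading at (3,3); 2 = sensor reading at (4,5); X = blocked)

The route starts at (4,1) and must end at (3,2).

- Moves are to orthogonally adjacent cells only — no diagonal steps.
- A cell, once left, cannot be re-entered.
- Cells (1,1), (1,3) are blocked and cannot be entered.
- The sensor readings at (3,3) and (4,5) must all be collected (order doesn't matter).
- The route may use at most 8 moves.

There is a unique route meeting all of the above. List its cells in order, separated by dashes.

(4,1) - (4,2) - (4,3) - (4,4) - (4,5) - (3,5) - (3,4) - (3,3) - (3,2)

Any route must reach (3,3) and (4,5) and still end at (3,2) within 8 moves, so the order of the required stops is forced.
Route from (4,1): right 4 to (4,5), up 1 to (3,5), left 3 to (3,2) — 8 moves in all.
Check: all required cells visited; 8 ≤ 8 moves.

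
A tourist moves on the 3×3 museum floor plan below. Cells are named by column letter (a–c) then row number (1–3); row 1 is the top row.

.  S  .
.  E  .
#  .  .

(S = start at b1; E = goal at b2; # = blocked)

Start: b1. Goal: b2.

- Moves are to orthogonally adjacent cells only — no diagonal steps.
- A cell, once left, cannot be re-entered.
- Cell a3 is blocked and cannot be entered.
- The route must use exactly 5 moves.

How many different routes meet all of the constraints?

1

Need simple routes of exactly 5 moves from b1 to b2 (Manhattan distance 1, so 2 moves are spent on a detour and 2 undoing it).
Enumerating: b1 c1 c2 c3 b3 b2.
That gives 1 route.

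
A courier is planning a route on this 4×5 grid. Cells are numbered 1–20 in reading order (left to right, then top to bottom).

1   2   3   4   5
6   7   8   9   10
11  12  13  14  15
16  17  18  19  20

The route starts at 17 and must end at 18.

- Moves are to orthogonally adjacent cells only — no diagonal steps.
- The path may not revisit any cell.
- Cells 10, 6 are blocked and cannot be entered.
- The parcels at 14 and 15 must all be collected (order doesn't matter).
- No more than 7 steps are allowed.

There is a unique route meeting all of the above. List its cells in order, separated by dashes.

17 - 12 - 13 - 14 - 15 - 20 - 19 - 18

The 7-move cap with required stops at 14, 15 leaves no slack for detours.
Route from 17: up to 12, 3× right (reaching 15), down to 20, 2× left (reaching 18) — 7 moves in all.
Check: all required cells visited; 7 ≤ 7 moves.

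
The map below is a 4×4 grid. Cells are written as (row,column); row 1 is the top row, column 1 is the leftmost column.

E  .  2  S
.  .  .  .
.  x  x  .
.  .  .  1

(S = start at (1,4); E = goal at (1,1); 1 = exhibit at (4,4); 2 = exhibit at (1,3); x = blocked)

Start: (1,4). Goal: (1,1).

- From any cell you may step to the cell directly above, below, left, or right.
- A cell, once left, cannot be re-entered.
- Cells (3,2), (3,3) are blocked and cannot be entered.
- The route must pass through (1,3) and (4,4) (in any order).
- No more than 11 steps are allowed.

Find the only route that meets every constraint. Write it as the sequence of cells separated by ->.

The budget equals the shortest possible length, so every move has to be on a shortest route through the required cells.
Route from (1,4): left to (1,3), down to (2,3), right to (2,4), 2× down (reaching (4,4)), 3× left (reaching (4,1)), 3× up (reaching (1,1)) — 11 moves in all.
Check: all required cells visited; 11 ≤ 11 moves.

(1,4) -> (1,3) -> (2,3) -> (2,4) -> (3,4) -> (4,4) -> (4,3) -> (4,2) -> (4,1) -> (3,1) -> (2,1) -> (1,1)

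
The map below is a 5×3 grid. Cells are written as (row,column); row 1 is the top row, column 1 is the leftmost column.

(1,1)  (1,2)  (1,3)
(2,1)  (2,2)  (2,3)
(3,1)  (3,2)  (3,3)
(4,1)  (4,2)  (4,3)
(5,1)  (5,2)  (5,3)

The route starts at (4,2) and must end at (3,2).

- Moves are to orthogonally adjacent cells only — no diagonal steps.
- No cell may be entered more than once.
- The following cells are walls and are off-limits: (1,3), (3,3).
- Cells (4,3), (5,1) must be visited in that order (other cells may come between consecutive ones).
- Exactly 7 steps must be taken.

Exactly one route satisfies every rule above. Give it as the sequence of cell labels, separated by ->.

The waypoints must appear in the order (4,3), (5,1), with no cell reused.
Route from (4,2): right to (4,3), down to (5,3), 2× left (reaching (5,1)), 2× up (reaching (3,1)), right to (3,2) — 7 moves in all.
Check: order respected ((4,3) at step 1, (5,1) at step 4); 7 moves as required.

(4,2) -> (4,3) -> (5,3) -> (5,2) -> (5,1) -> (4,1) -> (3,1) -> (3,2)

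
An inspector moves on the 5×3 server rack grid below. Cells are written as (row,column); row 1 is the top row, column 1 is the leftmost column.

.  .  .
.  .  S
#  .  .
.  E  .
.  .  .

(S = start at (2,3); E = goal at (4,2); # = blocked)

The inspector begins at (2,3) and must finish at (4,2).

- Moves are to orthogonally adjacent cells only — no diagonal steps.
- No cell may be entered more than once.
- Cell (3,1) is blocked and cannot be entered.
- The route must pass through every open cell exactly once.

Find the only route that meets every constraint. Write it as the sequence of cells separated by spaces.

Need to visit all 14 open cells exactly once, starting at (2,3) and ending at (4,2).
Cell (2,1) has only two open neighbours ((1,1) and (2,2)), so the path must pass straight through it: one of those is the cell it's entered from and the other is where it exits.
Route from (2,3): up to (1,3), 2× left (reaching (1,1)), down to (2,1), right to (2,2), down to (3,2), right to (3,3), 2× down (reaching (5,3)), 2× left (reaching (5,1)), up to (4,1), right to (4,2) — 13 moves in all.
Check: all 14 open cells covered.

(2,3) (1,3) (1,2) (1,1) (2,1) (2,2) (3,2) (3,3) (4,3) (5,3) (5,2) (5,1) (4,1) (4,2)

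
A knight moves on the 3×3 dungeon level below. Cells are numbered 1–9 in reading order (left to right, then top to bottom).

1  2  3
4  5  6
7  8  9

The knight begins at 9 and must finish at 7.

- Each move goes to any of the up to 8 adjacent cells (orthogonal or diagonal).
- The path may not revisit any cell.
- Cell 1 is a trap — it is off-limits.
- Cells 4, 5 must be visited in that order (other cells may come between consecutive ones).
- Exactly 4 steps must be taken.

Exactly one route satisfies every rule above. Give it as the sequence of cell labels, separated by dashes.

9 - 8 - 4 - 5 - 7

The waypoints must appear in the order 4, 5, with no cell reused.
Route from 9: left 1 to 8, up-left 1 to 4, right 1 to 5, down-left 1 to 7 — 4 moves in all.
Check: order respected (4 at step 2, 5 at step 3); 4 moves as required.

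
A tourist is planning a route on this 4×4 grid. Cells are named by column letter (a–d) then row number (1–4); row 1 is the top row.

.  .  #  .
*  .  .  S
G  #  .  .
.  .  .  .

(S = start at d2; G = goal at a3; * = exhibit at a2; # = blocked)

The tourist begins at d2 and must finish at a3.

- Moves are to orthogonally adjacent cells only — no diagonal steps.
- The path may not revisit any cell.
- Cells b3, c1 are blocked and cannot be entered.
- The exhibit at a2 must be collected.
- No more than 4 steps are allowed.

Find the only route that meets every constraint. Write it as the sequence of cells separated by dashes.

d2 - c2 - b2 - a2 - a3

Any route must reach a2 and still end at a3 within 4 moves, so the order of the required stops is forced.
Route from d2: 3× left (reaching a2), down to a3 — 4 moves in all.
Check: all required cells visited; 4 ≤ 4 moves.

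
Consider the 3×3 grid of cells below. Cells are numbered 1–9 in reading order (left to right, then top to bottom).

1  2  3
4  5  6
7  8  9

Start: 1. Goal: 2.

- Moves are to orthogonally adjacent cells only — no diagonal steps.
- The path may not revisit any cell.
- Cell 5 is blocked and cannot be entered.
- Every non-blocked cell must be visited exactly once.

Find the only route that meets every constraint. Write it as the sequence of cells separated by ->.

1 -> 4 -> 7 -> 8 -> 9 -> 6 -> 3 -> 2

Need to visit all 8 open cells exactly once, starting at 1 and ending at 2.
Cell 3 has only two open neighbours (6 and 2), so the path must pass straight through it: one of those is the cell it's entered from and the other is where it exits.
Route from 1: 2× down (reaching 7), 2× right (reaching 9), 2× up (reaching 3), left to 2 — 7 moves in all.
Check: all 8 open cells covered.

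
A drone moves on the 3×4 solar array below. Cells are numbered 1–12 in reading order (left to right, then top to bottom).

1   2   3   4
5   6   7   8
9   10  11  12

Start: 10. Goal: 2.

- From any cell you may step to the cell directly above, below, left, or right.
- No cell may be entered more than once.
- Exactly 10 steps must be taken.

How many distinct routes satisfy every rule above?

Need simple routes of exactly 10 moves from 10 to 2 (Manhattan distance 2, so 4 moves are spent on a detour and 4 undoing it).
Enumerating: 10 9 5 6 7 11 12 8 4 3 2 | 10 11 12 8 4 3 7 6 5 1 2.
That gives 2 routes.

2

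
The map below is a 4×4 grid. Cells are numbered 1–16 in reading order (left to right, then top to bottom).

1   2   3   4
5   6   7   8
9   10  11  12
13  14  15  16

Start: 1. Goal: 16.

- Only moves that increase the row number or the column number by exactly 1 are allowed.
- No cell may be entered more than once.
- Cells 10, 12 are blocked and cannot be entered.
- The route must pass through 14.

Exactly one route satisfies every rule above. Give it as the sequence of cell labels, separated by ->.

Moves only go right or down, so the column and row indices never decrease.
Route from 1: 3× down (reaching 13), 3× right (reaching 16) — 6 moves in all.
Check: all required cells visited.

1 -> 5 -> 9 -> 13 -> 14 -> 15 -> 16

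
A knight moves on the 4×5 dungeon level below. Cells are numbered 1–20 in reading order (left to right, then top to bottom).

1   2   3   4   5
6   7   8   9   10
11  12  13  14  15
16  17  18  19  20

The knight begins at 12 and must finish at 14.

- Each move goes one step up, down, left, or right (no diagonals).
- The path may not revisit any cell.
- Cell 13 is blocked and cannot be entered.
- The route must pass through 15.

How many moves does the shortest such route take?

Any route passes through 15 somewhere between 12 and 14. Summing Manhattan distances along the two legs (12 → 15 → 14) gives a lower bound of 3 + 1 = 4 moves.
That bound ignores the blocked cells. Measuring each leg by the fewest moves that actually steer around them (12→15: 5; 15→14: 1) raises the lower bound to 6.
A route of 6 moves exists: 12 → 7 → 8 → 9 → 10 → 15 → 14.
Since 6 matches that lower bound, it is optimal.

6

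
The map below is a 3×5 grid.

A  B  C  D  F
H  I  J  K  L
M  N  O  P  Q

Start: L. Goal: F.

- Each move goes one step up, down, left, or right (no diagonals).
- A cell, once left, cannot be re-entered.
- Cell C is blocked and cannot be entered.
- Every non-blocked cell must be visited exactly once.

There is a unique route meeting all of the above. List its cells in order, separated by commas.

L, Q, P, O, N, M, H, A, B, I, J, K, D, F

Need to visit all 14 open cells exactly once, starting at L and ending at F.
Cell D has only two open neighbours (K and F), so the path must pass straight through it: one of those is the cell it's entered from and the other is where it exits.
Route from L: down to Q, 4× left (reaching M), 2× up (reaching A), right to B, down to I, 2× right (reaching K), up to D, right to F — 13 moves in all.
Check: all 14 open cells covered.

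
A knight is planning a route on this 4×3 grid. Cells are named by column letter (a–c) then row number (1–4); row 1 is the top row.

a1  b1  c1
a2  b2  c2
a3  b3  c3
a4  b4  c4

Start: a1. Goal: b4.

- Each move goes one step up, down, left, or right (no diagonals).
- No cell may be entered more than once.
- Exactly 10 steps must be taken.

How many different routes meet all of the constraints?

4

Need simple routes of exactly 10 moves from a1 to b4 (Manhattan distance 4, so 3 moves are spent on a detour and 3 undoing it).
Enumerating: a1 a2 a3 b3 b2 b1 c1 c2 c3 c4 b4 | a1 a2 b2 b1 c1 c2 c3 b3 a3 a4 b4 | a1 b1 c1 c2 c3 b3 b2 a2 a3 a4 b4 | a1 b1 c1 c2 b2 a2 a3 b3 c3 c4 b4.
That gives 4 routes.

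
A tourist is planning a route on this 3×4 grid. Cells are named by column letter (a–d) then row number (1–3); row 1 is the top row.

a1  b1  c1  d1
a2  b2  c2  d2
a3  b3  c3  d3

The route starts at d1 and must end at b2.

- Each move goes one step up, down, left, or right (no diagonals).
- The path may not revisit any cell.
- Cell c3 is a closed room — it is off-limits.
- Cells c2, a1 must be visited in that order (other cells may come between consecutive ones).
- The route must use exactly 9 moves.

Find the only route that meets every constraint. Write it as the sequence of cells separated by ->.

The waypoints must appear in the order c2, a1, with no cell reused.
Route from d1: down to d2, left to c2, up to c1, 2× left (reaching a1), 2× down (reaching a3), right to b3, up to b2 — 9 moves in all.
Check: order respected (c2 at step 2, a1 at step 5); 9 moves as required.

d1 -> d2 -> c2 -> c1 -> b1 -> a1 -> a2 -> a3 -> b3 -> b2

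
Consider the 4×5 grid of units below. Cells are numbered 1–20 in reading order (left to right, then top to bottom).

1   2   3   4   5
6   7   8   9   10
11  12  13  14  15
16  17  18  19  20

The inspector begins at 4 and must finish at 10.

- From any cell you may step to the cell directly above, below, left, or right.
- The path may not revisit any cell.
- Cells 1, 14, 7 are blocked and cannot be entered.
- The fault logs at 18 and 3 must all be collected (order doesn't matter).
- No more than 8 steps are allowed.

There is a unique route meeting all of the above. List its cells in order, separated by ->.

4 -> 3 -> 8 -> 13 -> 18 -> 19 -> 20 -> 15 -> 10

The budget equals the shortest possible length, so every move has to be on a shortest route through the required cells.
Route from 4: left 1 to 3, down 3 to 18, right 2 to 20, up 2 to 10 — 8 moves in all.
Check: all required cells visited; 8 ≤ 8 moves.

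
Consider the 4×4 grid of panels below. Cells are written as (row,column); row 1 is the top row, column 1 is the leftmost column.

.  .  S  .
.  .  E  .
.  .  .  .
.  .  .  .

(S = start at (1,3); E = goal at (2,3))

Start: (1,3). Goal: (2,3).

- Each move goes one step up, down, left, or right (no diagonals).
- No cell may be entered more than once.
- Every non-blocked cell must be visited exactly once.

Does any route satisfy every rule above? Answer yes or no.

One route that works: (1,3) → (1,4) → (2,4) → (3,4) → (4,4) → (4,3) → (3,3) → (3,2) → (4,2) → (4,1) → (3,1) → (2,1) → (1,1) → (1,2) → (2,2) → (2,3).

yes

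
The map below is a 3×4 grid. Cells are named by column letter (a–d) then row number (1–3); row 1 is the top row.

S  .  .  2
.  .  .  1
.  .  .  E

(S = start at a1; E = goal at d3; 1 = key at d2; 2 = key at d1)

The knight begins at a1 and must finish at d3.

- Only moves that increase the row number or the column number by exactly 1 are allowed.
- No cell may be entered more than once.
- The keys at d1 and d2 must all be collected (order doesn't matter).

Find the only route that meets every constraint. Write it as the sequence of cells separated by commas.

a1, b1, c1, d1, d2, d3

Moves only go right or down, so the column and row indices never decrease.
Route from a1: right 3 to d1, down 2 to d3 — 5 moves in all.
Check: all required cells visited.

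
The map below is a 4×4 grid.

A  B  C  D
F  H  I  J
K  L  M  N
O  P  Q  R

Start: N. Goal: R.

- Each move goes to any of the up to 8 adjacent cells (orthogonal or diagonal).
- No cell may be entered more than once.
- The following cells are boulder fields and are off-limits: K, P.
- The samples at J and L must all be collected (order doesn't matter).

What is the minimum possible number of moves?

Any route passes through J and L in some order between N and R. Summing Chebyshev distances along each leg and taking the cheapest ordering (N → J → L → R) gives a lower bound of 1 + 2 + 2 = 5 moves.
A route of 5 moves achieves this: N → J → I → L → M → R.
Since 5 matches the lower bound, it is optimal.

5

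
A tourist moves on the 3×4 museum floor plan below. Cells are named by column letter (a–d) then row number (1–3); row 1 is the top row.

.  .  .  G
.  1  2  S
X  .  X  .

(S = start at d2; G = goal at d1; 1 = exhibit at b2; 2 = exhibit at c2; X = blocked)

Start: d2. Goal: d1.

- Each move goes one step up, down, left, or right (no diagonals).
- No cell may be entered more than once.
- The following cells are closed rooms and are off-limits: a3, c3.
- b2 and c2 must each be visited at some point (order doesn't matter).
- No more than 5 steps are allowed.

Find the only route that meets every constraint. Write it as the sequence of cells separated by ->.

d2 -> c2 -> b2 -> b1 -> c1 -> d1

The 5-move cap with required stops at b2, c2 leaves no slack for detours.
Route from d2: left 2 to b2, up 1 to b1, right 2 to d1 — 5 moves in all.
Check: all required cells visited; 5 ≤ 5 moves.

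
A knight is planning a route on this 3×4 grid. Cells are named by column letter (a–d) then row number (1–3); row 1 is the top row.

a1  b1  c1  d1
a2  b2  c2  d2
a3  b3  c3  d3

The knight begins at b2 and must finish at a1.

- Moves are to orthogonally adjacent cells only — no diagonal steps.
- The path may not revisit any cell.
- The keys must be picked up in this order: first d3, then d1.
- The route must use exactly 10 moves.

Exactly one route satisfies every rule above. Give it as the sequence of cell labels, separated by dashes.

b2 - a2 - a3 - b3 - c3 - d3 - d2 - d1 - c1 - b1 - a1

The waypoints must appear in the order d3, d1, with no cell reused.
Route from b2: left to a2, down to a3, 3× right (reaching d3), 2× up (reaching d1), 3× left (reaching a1) — 10 moves in all.
Check: order respected (d3 at step 5, d1 at step 7); 10 moves as required.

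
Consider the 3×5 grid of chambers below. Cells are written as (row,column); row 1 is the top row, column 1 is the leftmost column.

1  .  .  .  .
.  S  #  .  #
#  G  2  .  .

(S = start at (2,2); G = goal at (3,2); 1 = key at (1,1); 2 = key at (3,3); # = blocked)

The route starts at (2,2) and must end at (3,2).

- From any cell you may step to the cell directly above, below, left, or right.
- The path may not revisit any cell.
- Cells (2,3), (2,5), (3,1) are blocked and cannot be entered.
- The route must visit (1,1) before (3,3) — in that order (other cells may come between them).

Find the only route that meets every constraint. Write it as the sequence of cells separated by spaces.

The waypoints must appear in the order (1,1), (3,3), with no cell reused.
Route from (2,2): left 1 to (2,1), up 1 to (1,1), right 3 to (1,4), down 2 to (3,4), left 2 to (3,2) — 9 moves in all.
Check: order respected (1 at step 2, 2 at step 8).

(2,2) (2,1) (1,1) (1,2) (1,3) (1,4) (2,4) (3,4) (3,3) (3,2)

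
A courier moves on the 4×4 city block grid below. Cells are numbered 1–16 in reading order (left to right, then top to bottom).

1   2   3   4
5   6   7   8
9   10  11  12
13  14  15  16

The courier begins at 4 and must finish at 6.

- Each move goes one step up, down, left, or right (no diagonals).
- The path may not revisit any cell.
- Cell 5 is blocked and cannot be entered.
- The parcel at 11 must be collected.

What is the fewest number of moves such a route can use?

Any route passes through 11 somewhere between 4 and 6. Summing Manhattan distances along the two legs (4 → 11 → 6) gives a lower bound of 3 + 2 = 5 moves.
A route of 5 moves achieves this: 4 → 8 → 12 → 11 → 7 → 6.
Since 5 matches the lower bound, it is optimal.

5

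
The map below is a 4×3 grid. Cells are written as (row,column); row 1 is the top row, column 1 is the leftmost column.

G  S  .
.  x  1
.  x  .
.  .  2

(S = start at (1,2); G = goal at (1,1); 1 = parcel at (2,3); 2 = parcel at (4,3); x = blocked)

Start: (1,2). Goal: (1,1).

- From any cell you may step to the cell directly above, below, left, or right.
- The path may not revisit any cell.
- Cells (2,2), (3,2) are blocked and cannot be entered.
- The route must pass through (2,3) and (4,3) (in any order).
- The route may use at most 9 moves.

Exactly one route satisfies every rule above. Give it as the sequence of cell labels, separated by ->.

(1,2) -> (1,3) -> (2,3) -> (3,3) -> (4,3) -> (4,2) -> (4,1) -> (3,1) -> (2,1) -> (1,1)

The budget equals the shortest possible length, so every move has to be on a shortest route through the required cells.
Route from (1,2): right to (1,3), 3× down (reaching (4,3)), 2× left (reaching (4,1)), 3× up (reaching (1,1)) — 9 moves in all.
Check: all required cells visited; 9 ≤ 9 moves.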